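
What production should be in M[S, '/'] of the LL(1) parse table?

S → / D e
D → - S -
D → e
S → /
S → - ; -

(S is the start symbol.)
S → / D e, S → /

To find M[S, '/'], we find productions for S where '/' is in the predict set (PREDICT(N → α) = (FIRST(α) \ {ε}) ∪ (FOLLOW(N) if α ⇒* ε)).

S → / D e: PREDICT = { '/' }
  '/' is in predict set, so this production goes in M[S, '/']
S → /: PREDICT = { '/' }
  '/' is in predict set, so this production goes in M[S, '/']
S → - ; -: PREDICT = { '-' }

M[S, '/'] = S → / D e, S → /  (a multiply-defined cell — the grammar is not LL(1))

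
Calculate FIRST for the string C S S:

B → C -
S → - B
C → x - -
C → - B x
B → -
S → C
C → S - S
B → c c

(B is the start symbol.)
{ '-', 'x' }

FIRST sets of the non-terminals involved (from the grammar, by fixed-point iteration):
  FIRST(C) = { '-', 'x' }

To compute FIRST(C S S), process the symbols left to right:
Symbol C is a non-terminal. Add FIRST(C) \ {ε} = { '-', 'x' }
C is not nullable (ε ∉ FIRST(C)), so stop here.
FIRST(C S S) = { '-', 'x' }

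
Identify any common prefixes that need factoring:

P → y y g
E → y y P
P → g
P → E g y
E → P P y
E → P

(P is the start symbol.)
Yes, E has productions with common prefix 'P'

Left-factoring is needed when two productions for the same non-terminal
share a common prefix on the right-hand side.

Productions for P:
  P → y y g
  P → g
  P → E g y
Productions for E:
  E → y y P
  E → P P y
  E → P

Found common prefix 'P' in productions for E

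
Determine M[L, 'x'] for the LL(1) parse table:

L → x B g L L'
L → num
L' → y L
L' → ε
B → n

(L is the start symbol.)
L → x B g L L'

To find M[L, 'x'], we find productions for L where 'x' is in the predict set (PREDICT(N → α) = (FIRST(α) \ {ε}) ∪ (FOLLOW(N) if α ⇒* ε)).

L → x B g L L': PREDICT = { 'x' }
  'x' is in predict set, so this production goes in M[L, 'x']
L → num: PREDICT = { 'num' }

M[L, 'x'] = L → x B g L L'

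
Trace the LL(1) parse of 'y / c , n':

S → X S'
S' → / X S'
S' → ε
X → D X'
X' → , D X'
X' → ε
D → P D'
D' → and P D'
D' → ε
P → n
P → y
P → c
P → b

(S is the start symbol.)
Stack is shown with the top on the left.

Stack         Input        Action
---------------------------------
S $           y / c , n $  output S → X S'
X S' $        y / c , n $  output X → D X'
D X' S' $     y / c , n $  output D → P D'
P D' X' S' $  y / c , n $  output P → y
y D' X' S' $  y / c , n $  match 'y'
D' X' S' $    / c , n $    output D' → ε
X' S' $       / c , n $    output X' → ε
S' $          / c , n $    output S' → / X S'
/ X S' $      / c , n $    match '/'
X S' $        c , n $      output X → D X'
D X' S' $     c , n $      output D → P D'
P D' X' S' $  c , n $      output P → c
c D' X' S' $  c , n $      match 'c'
D' X' S' $    , n $        output D' → ε
X' S' $       , n $        output X' → , D X'
, D X' S' $   , n $        match ','
D X' S' $     n $          output D → P D'
P D' X' S' $  n $          output P → n
n D' X' S' $  n $          match 'n'
D' X' S' $    $            output D' → ε
X' S' $       $            output X' → ε
S' $          $            output S' → ε
$             $            accept

The string is accepted.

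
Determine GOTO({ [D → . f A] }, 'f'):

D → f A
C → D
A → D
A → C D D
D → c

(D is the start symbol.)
{ [A → . C D D], [A → . D], [C → . D], [D → . c], [D → . f A], [D → f . A] }

GOTO(I, 'f') = CLOSURE({ [A → αX.β] : [A → α.Xβ] ∈ I, X = 'f' })

Items with dot before 'f', with the dot advanced:
  [D → . f A] → [D → f . A]
Closure of the advanced items:
  [D → f . A] has the dot before A: add [A → . D], [A → . C D D]
  [A → . D] has the dot before D: add [D → . f A], [D → . c]
  [A → . C D D] has the dot before C: add [C → . D]

GOTO = { [A → . C D D], [A → . D], [C → . D], [D → . c], [D → . f A], [D → f . A] }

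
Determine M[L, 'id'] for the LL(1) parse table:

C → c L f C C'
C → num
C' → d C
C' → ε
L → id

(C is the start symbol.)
L → id

To find M[L, 'id'], we find productions for L where 'id' is in the predict set (PREDICT(N → α) = (FIRST(α) \ {ε}) ∪ (FOLLOW(N) if α ⇒* ε)).

L → id: PREDICT = { 'id' }
  'id' is in predict set, so this production goes in M[L, 'id']

M[L, 'id'] = L → id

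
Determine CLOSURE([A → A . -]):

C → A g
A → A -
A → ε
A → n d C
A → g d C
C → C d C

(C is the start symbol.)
{ [A → A . -] }

To compute CLOSURE, for each item [A → α.Bβ] where B is a non-terminal, add [B → .γ] for all productions B → γ; repeat for the newly added items until nothing changes.

Start with: [A → A . -]
The dot precedes the terminal '-', so nothing is added.

CLOSURE = { [A → A . -] }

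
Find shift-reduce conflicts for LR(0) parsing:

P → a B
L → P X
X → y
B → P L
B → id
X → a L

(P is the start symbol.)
No shift-reduce conflicts

Augment with P' → P and build the canonical LR(0) collection (I0 = CLOSURE({[P' → . P]}), then GOTO on every symbol after a dot until no new states appear). It has 12 states:
  I0: { [P → . a B], [P' → . P] }  — shift
  I1: { [P' → P .] }  — accept
  I2: { [B → . P L], [B → . id], [P → . a B], [P → a . B] }  — shift
  I3: { [P → a B .] }  — reduce
  I4: { [B → P . L], [L → . P X], [P → . a B] }  — shift
  I5: { [B → id .] }  — reduce
  I6: { [B → P L .] }  — reduce
  I7: { [L → P . X], [X → . a L], [X → . y] }  — shift
  I8: { [L → P X .] }  — reduce
  I9: { [L → . P X], [P → . a B], [X → a . L] }  — shift
  I10: { [X → y .] }  — reduce
  I11: { [X → a L .] }  — reduce

No state contains both a complete item and a shift item.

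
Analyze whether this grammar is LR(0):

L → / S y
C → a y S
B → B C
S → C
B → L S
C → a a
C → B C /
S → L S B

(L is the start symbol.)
No. Shift-reduce conflict between [B → L S .] and [L → . / S y]

A grammar is LR(0) if no state in the canonical LR(0) collection has:
  - both a shift item (dot before a terminal) and a complete item (shift-reduce conflict), or
  - two or more complete items (reduce-reduce conflict; the accept item [L' → L .] counts as a complete item here).

Augment with L' → L and build the canonical LR(0) collection (I0 = CLOSURE({[L' → . L]}), then GOTO on every symbol after a dot until no new states appear). It has 19 states:
  I0: { [L → . / S y], [L' → . L] }  — shift
  I1: { [B → . B C], [B → . L S], [C → . B C /], [C → . a a], [C → . a y S], [L → . / S y], [L → / . S y], [S → . C], [S → . L S B] }  — shift
  I2: { [L' → L .] }  — accept
  I3: { [B → . B C], [B → . L S], [B → B . C], [C → . B C /], [C → . a a], [C → . a y S], [C → B . C /], [L → . / S y] }  — shift
  I4: { [S → C .] }  — reduce
  I5: { [B → . B C], [B → . L S], [B → L . S], [C → . B C /], [C → . a a], [C → . a y S], [L → . / S y], [S → . C], [S → . L S B], [S → L . S B] }  — shift
  I6: { [L → / S . y] }  — shift
  I7: { [C → a . a], [C → a . y S] }  — shift
  I8: { [C → a a .] }  — reduce
  I9: { [B → . B C], [B → . L S], [C → . B C /], [C → . a a], [C → . a y S], [C → a y . S], [L → . / S y], [S → . C], [S → . L S B] }  — shift
  I10: { [C → a y S .] }  — reduce
  I11: { [L → / S y .] }  — reduce
  I12: { [B → . B C], [B → . L S], [B → L S .], [L → . / S y], [S → L S . B] }  — shift, reduce
  I13: { [B → . B C], [B → . L S], [B → B . C], [C → . B C /], [C → . a a], [C → . a y S], [L → . / S y], [S → L S B .] }  — shift, reduce
  I14: { [B → . B C], [B → . L S], [B → L . S], [C → . B C /], [C → . a a], [C → . a y S], [L → . / S y], [S → . C], [S → . L S B] }  — shift
  I15: { [B → L S .] }  — reduce
  I16: { [B → B C .] }  — reduce
  I17: { [B → B C .], [C → B C . /] }  — shift, reduce
  I18: { [C → B C / .] }  — reduce

Conflict in state I12:
  Shift-reduce conflict between [B → L S .] and [L → . / S y]
So the grammar is NOT LR(0).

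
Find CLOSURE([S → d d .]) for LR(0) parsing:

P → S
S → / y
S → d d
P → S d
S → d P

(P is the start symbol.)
To compute CLOSURE, for each item [A → α.Bβ] where B is a non-terminal, add [B → .γ] for all productions B → γ; repeat for the newly added items until nothing changes.

Start with: [S → d d .]
The dot is at the end, so nothing is added.

CLOSURE = { [S → d d .] }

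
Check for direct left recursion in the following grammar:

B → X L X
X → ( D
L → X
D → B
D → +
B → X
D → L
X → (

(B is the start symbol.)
No direct left recursion

Direct left recursion occurs when N → N α for some non-terminal N (the right-hand side begins with the left-hand side itself).

B → X L X: starts with X
X → ( D: starts with '('
L → X: starts with X
D → B: starts with B
D → +: starts with '+'
B → X: starts with X
D → L: starts with L
X → (: starts with '('

No direct left recursion found.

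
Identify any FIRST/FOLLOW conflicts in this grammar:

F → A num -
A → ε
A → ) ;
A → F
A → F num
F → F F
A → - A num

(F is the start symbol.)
A FIRST/FOLLOW conflict occurs when a non-terminal N has a nullable alternative N → β (β ⇒* ε) and another alternative N → α with FIRST(α) ∩ FOLLOW(N) ≠ ∅: on such a lookahead the parser cannot decide between expanding α and letting N vanish via β.

Nullable non-terminals: A.
FIRST sets used below: FIRST(F) = { ')', '-', 'num' }

A: nullable alternative(s) A → ε; FOLLOW(A) = { 'num' }
  A → ε: FIRST \ {ε} = { } — this is the only nullable alternative, skip
  A → ) ;: FIRST \ {ε} = { ')' } — disjoint from FOLLOW(A)
  A → F: FIRST \ {ε} = { ')', '-', 'num' } — overlaps FOLLOW(A) on { 'num' }: CONFLICT
  A → F num: FIRST \ {ε} = { ')', '-', 'num' } — overlaps FOLLOW(A) on { 'num' }: CONFLICT
  A → - A num: FIRST \ {ε} = { '-' } — disjoint from FOLLOW(A)

F has no nullable alternative, so no FIRST/FOLLOW check is needed there.

So the grammar has 2 FIRST/FOLLOW conflicts (marked CONFLICT above).

Answer: Yes. A → F with FOLLOW(A) on { 'num' }; A → F num with FOLLOW(A) on { 'num' }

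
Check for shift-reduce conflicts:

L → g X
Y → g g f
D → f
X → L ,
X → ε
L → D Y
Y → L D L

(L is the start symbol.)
A shift-reduce conflict occurs when an LR(0) state has both:
  - a complete (reduce) item [A → α .] (dot at the end), and
  - a shift item [B → β . c γ] (dot before a terminal).

Augment with L' → L and build the canonical LR(0) collection (I0 = CLOSURE({[L' → . L]}), then GOTO on every symbol after a dot until no new states appear). It has 15 states:
  I0: { [D → . f], [L → . D Y], [L → . g X], [L' → . L] }  — shift
  I1: { [D → . f], [L → . D Y], [L → . g X], [L → D . Y], [Y → . L D L], [Y → . g g f] }  — shift
  I2: { [L' → L .] }  — accept
  I3: { [D → f .] }  — reduce
  I4: { [D → . f], [L → . D Y], [L → . g X], [L → g . X], [X → . L ,], [X → .] }  — shift, reduce
  I5: { [X → L . ,] }  — shift
  I6: { [L → g X .] }  — reduce
  I7: { [X → L , .] }  — reduce
  I8: { [D → . f], [Y → L . D L] }  — shift
  I9: { [L → D Y .] }  — reduce
  I10: { [D → . f], [L → . D Y], [L → . g X], [L → g . X], [X → . L ,], [X → .], [Y → g . g f] }  — shift, reduce
  I11: { [D → . f], [L → . D Y], [L → . g X], [L → g . X], [X → . L ,], [X → .], [Y → g g . f] }  — shift, reduce
  I12: { [D → f .], [Y → g g f .] }  — 2 reduces
  I13: { [D → . f], [L → . D Y], [L → . g X], [Y → L D . L] }  — shift
  I14: { [Y → L D L .] }  — reduce

I4 contains reduce item [X → .] and shift items [D → . f], [L → . g X] — shift-reduce conflict.
I10 contains reduce item [X → .] and shift items [D → . f], [L → . g X], [Y → g . g f] — shift-reduce conflict.
I11 contains reduce item [X → .] and shift items [D → . f], [L → . g X], [Y → g g . f] — shift-reduce conflict.

Answer: Yes — I4: [X → .] vs [D → . f]; I10: [X → .] vs [D → . f]; I11: [X → .] vs [D → . f]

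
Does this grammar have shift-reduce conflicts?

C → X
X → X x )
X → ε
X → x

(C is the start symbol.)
Yes — I0: [X → .] vs [X → . x]; I2: [C → X .] vs [X → X . x )]

Augment with C' → C and build the canonical LR(0) collection (I0 = CLOSURE({[C' → . C]}), then GOTO on every symbol after a dot until no new states appear). It has 6 states:
  I0: { [C → . X], [C' → . C], [X → . X x )], [X → . x], [X → .] }  — shift, reduce
  I1: { [C' → C .] }  — accept
  I2: { [C → X .], [X → X . x )] }  — shift, reduce
  I3: { [X → x .] }  — reduce
  I4: { [X → X x . )] }  — shift
  I5: { [X → X x ) .] }  — reduce

I0 contains reduce item [X → .] and shift item [X → . x] — shift-reduce conflict.
I2 contains reduce item [C → X .] and shift item [X → X . x )] — shift-reduce conflict.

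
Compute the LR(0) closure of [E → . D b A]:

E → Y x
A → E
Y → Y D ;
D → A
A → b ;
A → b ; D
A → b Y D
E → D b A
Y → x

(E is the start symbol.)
To compute CLOSURE, for each item [A → α.Bβ] where B is a non-terminal, add [B → .γ] for all productions B → γ; repeat for the newly added items until nothing changes.

Start with: [E → . D b A]
  [E → . D b A] has the dot before D: add [D → . A]
  [D → . A] has the dot before A: add [A → . E], [A → . b ;], [A → . b ; D], [A → . b Y D]
  [A → . E] has the dot before E: add [E → . Y x]
  [E → . Y x] has the dot before Y: add [Y → . Y D ;], [Y → . x]
No further items can be added.

CLOSURE = { [A → . E], [A → . b ; D], [A → . b ;], [A → . b Y D], [D → . A], [E → . D b A], [E → . Y x], [Y → . Y D ;], [Y → . x] }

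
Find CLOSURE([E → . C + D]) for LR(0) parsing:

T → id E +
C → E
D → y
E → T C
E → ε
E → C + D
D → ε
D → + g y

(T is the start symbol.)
{ [C → . E], [E → . C + D], [E → . T C], [E → .], [T → . id E +] }

To compute CLOSURE, for each item [A → α.Bβ] where B is a non-terminal, add [B → .γ] for all productions B → γ; repeat for the newly added items until nothing changes.

Start with: [E → . C + D]
  [E → . C + D] has the dot before C: add [C → . E]
  [C → . E] has the dot before E: add [E → . T C], [E → .]
  [E → . T C] has the dot before T: add [T → . id E +]
No further items can be added.

CLOSURE = { [C → . E], [E → . C + D], [E → . T C], [E → .], [T → . id E +] }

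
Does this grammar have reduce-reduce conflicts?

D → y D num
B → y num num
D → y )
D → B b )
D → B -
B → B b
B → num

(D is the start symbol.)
Augment with D' → D and build the canonical LR(0) collection (I0 = CLOSURE({[D' → . D]}), then GOTO on every symbol after a dot until no new states appear). It has 13 states:
  I0: { [B → . B b], [B → . num], [B → . y num num], [D → . B -], [D → . B b )], [D → . y )], [D → . y D num], [D' → . D] }  — shift
  I1: { [B → B . b], [D → B . -], [D → B . b )] }  — shift
  I2: { [D' → D .] }  — accept
  I3: { [B → num .] }  — reduce
  I4: { [B → . B b], [B → . num], [B → . y num num], [B → y . num num], [D → . B -], [D → . B b )], [D → . y )], [D → . y D num], [D → y . )], [D → y . D num] }  — shift
  I5: { [D → y ) .] }  — reduce
  I6: { [D → y D . num] }  — shift
  I7: { [B → num .], [B → y num . num] }  — shift, reduce
  I8: { [B → y num num .] }  — reduce
  I9: { [D → y D num .] }  — reduce
  I10: { [D → B - .] }  — reduce
  I11: { [B → B b .], [D → B b . )] }  — shift, reduce
  I12: { [D → B b ) .] }  — reduce

No state contains more than one complete item.

Answer: No reduce-reduce conflicts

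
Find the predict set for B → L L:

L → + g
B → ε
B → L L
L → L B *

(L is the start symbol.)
{ '+' }

PREDICT(B → L L) = (FIRST(RHS) \ {ε}) ∪ (FOLLOW(B) if ε ∈ FIRST(RHS), i.e. RHS ⇒* ε)
FIRST(L) = { '+' }
FIRST(L L) = { '+' }
ε ∉ FIRST(L L), so FOLLOW(B) is not added.
PREDICT(B → L L) = { '+' }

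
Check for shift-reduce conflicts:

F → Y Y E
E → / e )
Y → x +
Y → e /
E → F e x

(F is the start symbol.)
No shift-reduce conflicts

A shift-reduce conflict occurs when an LR(0) state has both:
  - a complete (reduce) item [A → α .] (dot at the end), and
  - a shift item [B → β . c γ] (dot before a terminal).

Augment with F' → F and build the canonical LR(0) collection (I0 = CLOSURE({[F' → . F]}), then GOTO on every symbol after a dot until no new states appear). It has 15 states:
  I0: { [F → . Y Y E], [F' → . F], [Y → . e /], [Y → . x +] }  — shift
  I1: { [F' → F .] }  — accept
  I2: { [F → Y . Y E], [Y → . e /], [Y → . x +] }  — shift
  I3: { [Y → e . /] }  — shift
  I4: { [Y → x . +] }  — shift
  I5: { [Y → x + .] }  — reduce
  I6: { [Y → e / .] }  — reduce
  I7: { [E → . / e )], [E → . F e x], [F → . Y Y E], [F → Y Y . E], [Y → . e /], [Y → . x +] }  — shift
  I8: { [E → / . e )] }  — shift
  I9: { [F → Y Y E .] }  — reduce
  I10: { [E → F . e x] }  — shift
  I11: { [E → F e . x] }  — shift
  I12: { [E → F e x .] }  — reduce
  I13: { [E → / e . )] }  — shift
  I14: { [E → / e ) .] }  — reduce

No state contains both a complete item and a shift item.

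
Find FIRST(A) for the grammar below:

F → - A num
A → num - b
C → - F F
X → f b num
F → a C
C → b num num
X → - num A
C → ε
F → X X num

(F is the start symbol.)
From A → num - b:
  - num is a terminal: add 'num' and stop

Collecting: FIRST(A) = { 'num' }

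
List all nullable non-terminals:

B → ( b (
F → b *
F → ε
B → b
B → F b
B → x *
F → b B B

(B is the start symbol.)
{ 'F' }

A non-terminal is nullable if it can derive ε (the empty string): either it has an ε-production, or it has a production whose right-hand side consists entirely of nullable non-terminals.

ε-productions: F → ε
So F is immediately nullable.
No further non-terminal can be added: every production for the remaining non-terminals contains a terminal or a non-nullable non-terminal.
Nullable = { 'F' }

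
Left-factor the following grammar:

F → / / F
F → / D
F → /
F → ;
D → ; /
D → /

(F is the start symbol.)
Left-factoring transforms A → αβ₁ | αβ₂ into A → αA' and A' → β₁ | β₂
(α is the longest common prefix among the alternatives). Repeat until
no nonterminal has two alternatives with a common prefix.

Round 1: F has alternatives sharing prefix '/'. Introduce F': F → / F'
  Add: F' → / F
  Add: F' → D
  Add: F' → ε

No remaining common prefixes — done.

Resulting grammar:
F → / F'
F' → / F
F' → D
F' → ε
F → ;
D → ; /
D → /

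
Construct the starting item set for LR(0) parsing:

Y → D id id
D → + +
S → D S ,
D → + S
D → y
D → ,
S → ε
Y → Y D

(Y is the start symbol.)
{ [D → . + +], [D → . + S], [D → . ,], [D → . y], [Y → . D id id], [Y → . Y D], [Y' → . Y] }

First, augment the grammar with Y' → Y
I₀ = CLOSURE({ [Y' → . Y] }):
  [Y' → . Y] has the dot before Y: add [Y → . D id id], [Y → . Y D]
  [Y → . D id id] has the dot before D: add [D → . + +], [D → . + S], [D → . y], [D → . ,]
No further items can be added.

I₀ = { [D → . + +], [D → . + S], [D → . ,], [D → . y], [Y → . D id id], [Y → . Y D], [Y' → . Y] }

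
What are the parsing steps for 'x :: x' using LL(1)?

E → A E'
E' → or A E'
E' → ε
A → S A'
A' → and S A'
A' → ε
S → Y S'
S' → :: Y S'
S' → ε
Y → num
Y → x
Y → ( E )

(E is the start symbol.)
LL(1) parsing maintains a stack (initially the start symbol over $) and the input. At each step: if the stack top is a terminal, match it against the current input token; if it is a non-terminal N, replace it with the RHS of M[N, lookahead] (the unique production whose predict set contains the lookahead).

Stack is shown with the top on the left.

Stack            Input     Action
---------------------------------
E $              x :: x $  output E → A E'
A E' $           x :: x $  output A → S A'
S A' E' $        x :: x $  output S → Y S'
Y S' A' E' $     x :: x $  output Y → x
x S' A' E' $     x :: x $  match 'x'
S' A' E' $       :: x $    output S' → :: Y S'
:: Y S' A' E' $  :: x $    match '::'
Y S' A' E' $     x $       output Y → x
x S' A' E' $     x $       match 'x'
S' A' E' $       $         output S' → ε
A' E' $          $         output A' → ε
E' $             $         output E' → ε
$                $         accept

The string is accepted.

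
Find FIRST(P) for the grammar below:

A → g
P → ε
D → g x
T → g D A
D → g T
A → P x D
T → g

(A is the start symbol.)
{ ε }

From P → ε:
  - ε-production, so ε ∈ FIRST(P)

Collecting: FIRST(P) = { ε }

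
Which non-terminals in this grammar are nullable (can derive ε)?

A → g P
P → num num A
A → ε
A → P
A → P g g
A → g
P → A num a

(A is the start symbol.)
{ 'A' }

ε-productions: A → ε
So A is immediately nullable.
No further non-terminal can be added: every production for the remaining non-terminals contains a terminal or a non-nullable non-terminal.
Nullable = { 'A' }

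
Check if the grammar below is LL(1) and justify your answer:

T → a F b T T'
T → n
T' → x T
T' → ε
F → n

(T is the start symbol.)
No. Predict set conflict for T': { 'x' }

Relevant sets:
  FOLLOW(T') = { $, 'x' }

For T:
  PREDICT(T → a F b T T') = { 'a' }
  PREDICT(T → n) = { 'n' }
For T':
  PREDICT(T' → x T) = { 'x' }
  PREDICT(T' → ε) = { $, 'x' }
F has a single production, so nothing to check there.

Conflict found: Predict set conflict for T': { 'x' }
The grammar is NOT LL(1).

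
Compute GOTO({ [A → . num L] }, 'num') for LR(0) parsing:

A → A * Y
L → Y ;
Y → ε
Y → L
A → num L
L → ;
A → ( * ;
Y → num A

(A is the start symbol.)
{ [A → num . L], [L → . ;], [L → . Y ;], [Y → . L], [Y → . num A], [Y → .] }

GOTO(I, 'num') = CLOSURE({ [A → αX.β] : [A → α.Xβ] ∈ I, X = 'num' })

Items with dot before 'num', with the dot advanced:
  [A → . num L] → [A → num . L]
Closure of the advanced items:
  [A → num . L] has the dot before L: add [L → . Y ;], [L → . ;]
  [L → . Y ;] has the dot before Y: add [Y → .], [Y → . L], [Y → . num A]

GOTO = { [A → num . L], [L → . ;], [L → . Y ;], [Y → . L], [Y → . num A], [Y → .] }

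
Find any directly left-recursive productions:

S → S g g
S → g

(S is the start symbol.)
Yes, S is left-recursive

S → S g g: LEFT RECURSIVE (starts with S)
S → g: starts with g

The grammar has direct left recursion on: S.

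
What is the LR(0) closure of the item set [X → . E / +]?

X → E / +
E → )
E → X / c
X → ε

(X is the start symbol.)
{ [E → . )], [E → . X / c], [X → . E / +], [X → .] }

Start with: [X → . E / +]
  [X → . E / +] has the dot before E: add [E → . )], [E → . X / c]
  [E → . X / c] has the dot before X: add [X → .]
No further items can be added.

CLOSURE = { [E → . )], [E → . X / c], [X → . E / +], [X → .] }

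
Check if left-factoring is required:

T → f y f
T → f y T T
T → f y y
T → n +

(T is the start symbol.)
Yes, T has productions with common prefix 'f y'

Left-factoring is needed when two productions for the same non-terminal
share a common prefix on the right-hand side.

Productions for T:
  T → f y f
  T → f y T T
  T → f y y
  T → n +

Found common prefix 'f y' in productions for T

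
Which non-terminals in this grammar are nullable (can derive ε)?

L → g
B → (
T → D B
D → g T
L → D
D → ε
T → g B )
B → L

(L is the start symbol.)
A non-terminal is nullable if it can derive ε (the empty string): either it has an ε-production, or it has a production whose right-hand side consists entirely of nullable non-terminals.

ε-productions: D → ε
So D is immediately nullable.
L → D: every symbol on the right is nullable, so L is nullable too.
B → L: every symbol on the right is nullable, so B is nullable too.
T → D B: every symbol on the right is nullable, so T is nullable too.
Every non-terminal is now nullable.
Nullable = { 'B', 'D', 'L', 'T' }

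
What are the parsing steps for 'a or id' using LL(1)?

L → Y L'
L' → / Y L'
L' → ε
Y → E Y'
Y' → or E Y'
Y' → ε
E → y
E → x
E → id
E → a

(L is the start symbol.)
Stack is shown with the top on the left.

Stack         Input      Action
-------------------------------
L $           a or id $  output L → Y L'
Y L' $        a or id $  output Y → E Y'
E Y' L' $     a or id $  output E → a
a Y' L' $     a or id $  match 'a'
Y' L' $       or id $    output Y' → or E Y'
or E Y' L' $  or id $    match 'or'
E Y' L' $     id $       output E → id
id Y' L' $    id $       match 'id'
Y' L' $       $          output Y' → ε
L' $          $          output L' → ε
$             $          accept

The string is accepted.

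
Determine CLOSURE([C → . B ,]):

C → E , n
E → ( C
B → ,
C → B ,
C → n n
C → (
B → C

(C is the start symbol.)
Start with: [C → . B ,]
  [C → . B ,] has the dot before B: add [B → . ,], [B → . C]
  [B → . C] has the dot before C: add [C → . E , n], [C → . n n], [C → . (]
  [C → . E , n] has the dot before E: add [E → . ( C]
No further items can be added.

CLOSURE = { [B → . ,], [B → . C], [C → . (], [C → . B ,], [C → . E , n], [C → . n n], [E → . ( C] }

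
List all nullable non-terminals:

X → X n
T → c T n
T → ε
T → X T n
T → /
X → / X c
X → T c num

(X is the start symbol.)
{ 'T' }

A non-terminal is nullable if it can derive ε (the empty string): either it has an ε-production, or it has a production whose right-hand side consists entirely of nullable non-terminals.

ε-productions: T → ε
So T is immediately nullable.
No further non-terminal can be added: every production for the remaining non-terminals contains a terminal or a non-nullable non-terminal.
Nullable = { 'T' }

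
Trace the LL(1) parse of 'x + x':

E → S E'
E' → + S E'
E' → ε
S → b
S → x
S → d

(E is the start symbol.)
Stack is shown with the top on the left.

Stack     Input    Action
-------------------------
E $       x + x $  output E → S E'
S E' $    x + x $  output S → x
x E' $    x + x $  match 'x'
E' $      + x $    output E' → + S E'
+ S E' $  + x $    match '+'
S E' $    x $      output S → x
x E' $    x $      match 'x'
E' $      $        output E' → ε
$         $        accept

The string is accepted.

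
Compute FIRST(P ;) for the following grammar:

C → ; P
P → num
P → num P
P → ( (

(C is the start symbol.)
{ '(', 'num' }

FIRST sets of the non-terminals involved (from the grammar, by fixed-point iteration):
  FIRST(P) = { '(', 'num' }

To compute FIRST(P ;), process the symbols left to right:
Symbol P is a non-terminal. Add FIRST(P) \ {ε} = { '(', 'num' }
P is not nullable (ε ∉ FIRST(P)), so stop here.
FIRST(P ;) = { '(', 'num' }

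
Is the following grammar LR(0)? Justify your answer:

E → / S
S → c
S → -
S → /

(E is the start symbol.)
Augment with E' → E and build the canonical LR(0) collection (I0 = CLOSURE({[E' → . E]}), then GOTO on every symbol after a dot until no new states appear). It has 7 states:
  I0: { [E → . / S], [E' → . E] }  — shift
  I1: { [E → / . S], [S → . -], [S → . /], [S → . c] }  — shift
  I2: { [E' → E .] }  — accept
  I3: { [S → - .] }  — reduce
  I4: { [S → / .] }  — reduce
  I5: { [E → / S .] }  — reduce
  I6: { [S → c .] }  — reduce

Every state is either a pure shift/goto state or contains exactly one complete item and nothing to shift — no conflicts. The grammar is LR(0).

Answer: Yes, the grammar is LR(0)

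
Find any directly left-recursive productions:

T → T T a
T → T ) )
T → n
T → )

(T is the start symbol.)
Direct left recursion occurs when N → N α for some non-terminal N (the right-hand side begins with the left-hand side itself).

T → T T a: LEFT RECURSIVE (starts with T)
T → T ) ): LEFT RECURSIVE (starts with T)
T → n: starts with n
T → ): starts with ')'

The grammar has direct left recursion on: T.

Answer: Yes, T is left-recursive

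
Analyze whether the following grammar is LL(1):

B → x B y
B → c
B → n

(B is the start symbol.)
Yes, the grammar is LL(1).

For B:
  PREDICT(B → x B y) = { 'x' }
  PREDICT(B → c) = { 'c' }
  PREDICT(B → n) = { 'n' }

All predict sets are disjoint. The grammar IS LL(1).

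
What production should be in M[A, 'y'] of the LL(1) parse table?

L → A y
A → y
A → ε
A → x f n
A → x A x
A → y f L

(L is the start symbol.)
To find M[A, 'y'], we find productions for A where 'y' is in the predict set (PREDICT(N → α) = (FIRST(α) \ {ε}) ∪ (FOLLOW(N) if α ⇒* ε)).

Relevant sets:
  FOLLOW(A) = { 'x', 'y' }

A → y: PREDICT = { 'y' }
  'y' is in predict set, so this production goes in M[A, 'y']
A → ε: PREDICT = { 'x', 'y' }
  'y' is in predict set, so this production goes in M[A, 'y']
A → x f n: PREDICT = { 'x' }
A → x A x: PREDICT = { 'x' }
A → y f L: PREDICT = { 'y' }
  'y' is in predict set, so this production goes in M[A, 'y']

M[A, 'y'] = A → y, A → ε, A → y f L  (a multiply-defined cell — the grammar is not LL(1))

Answer: A → y, A → ε, A → y f L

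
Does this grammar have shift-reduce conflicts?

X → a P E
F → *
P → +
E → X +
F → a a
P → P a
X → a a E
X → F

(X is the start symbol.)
Yes — I7: [F → a a .] vs [F → . *]; I12: [P → P a .] vs [F → a . a]

A shift-reduce conflict occurs when an LR(0) state has both:
  - a complete (reduce) item [A → α .] (dot at the end), and
  - a shift item [B → β . c γ] (dot before a terminal).

Augment with X' → X and build the canonical LR(0) collection (I0 = CLOSURE({[X' → . X]}), then GOTO on every symbol after a dot until no new states appear). It has 13 states:
  I0: { [F → . *], [F → . a a], [X → . F], [X → . a P E], [X → . a a E], [X' → . X] }  — shift
  I1: { [F → * .] }  — reduce
  I2: { [X → F .] }  — reduce
  I3: { [X' → X .] }  — accept
  I4: { [F → a . a], [P → . +], [P → . P a], [X → a . P E], [X → a . a E] }  — shift
  I5: { [P → + .] }  — reduce
  I6: { [E → . X +], [F → . *], [F → . a a], [P → P . a], [X → . F], [X → . a P E], [X → . a a E], [X → a P . E] }  — shift
  I7: { [E → . X +], [F → . *], [F → . a a], [F → a a .], [X → . F], [X → . a P E], [X → . a a E], [X → a a . E] }  — shift, reduce
  I8: { [X → a a E .] }  — reduce
  I9: { [E → X . +] }  — shift
  I10: { [E → X + .] }  — reduce
  I11: { [X → a P E .] }  — reduce
  I12: { [F → a . a], [P → . +], [P → . P a], [P → P a .], [X → a . P E], [X → a . a E] }  — shift, reduce

I7 contains reduce item [F → a a .] and shift items [F → . *], [F → . a a], [X → . a P E], [X → . a a E] — shift-reduce conflict.
I12 contains reduce item [P → P a .] and shift items [F → a . a], [P → . +], [X → a . a E] — shift-reduce conflict.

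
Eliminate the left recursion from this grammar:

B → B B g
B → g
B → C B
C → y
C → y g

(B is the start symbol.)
B is directly left-recursive. The standard transformation for
  A → A α₁ | ... | A α_m | β₁ | ... | β_n
is
  A  → β₁ A' | ... | β_n A'
  A' → α₁ A' | ... | α_m A' | ε

B → g becomes B → g B'
B → C B becomes B → C B B'
B → B B g becomes B' → B g B'
Add B' → ε

Productions for other non-terminals are unchanged:
  C → y
  C → y g

Resulting grammar:
B → g B'
B → C B B'
B' → B g B'
B' → ε
C → y
C → y g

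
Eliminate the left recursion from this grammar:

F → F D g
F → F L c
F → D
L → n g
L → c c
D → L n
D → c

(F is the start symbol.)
F → D F'
F' → D g F'
F' → L c F'
F' → ε
L → n g
L → c c
D → L n
D → c

F is directly left-recursive. The standard transformation for
  A → A α₁ | ... | A α_m | β₁ | ... | β_n
is
  A  → β₁ A' | ... | β_n A'
  A' → α₁ A' | ... | α_m A' | ε

F → D becomes F → D F'
F → F D g becomes F' → D g F'
F → F L c becomes F' → L c F'
Add F' → ε

Productions for other non-terminals are unchanged:
  L → n g
  L → c c
  D → L n
  D → c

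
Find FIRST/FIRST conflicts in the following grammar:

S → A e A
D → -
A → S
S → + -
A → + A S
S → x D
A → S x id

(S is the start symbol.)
FIRST sets of the non-terminals at (or reachable through a nullable prefix from) the front of some alternative:
  FIRST(A) = { '+', 'x' }
  FIRST(S) = { '+', 'x' }

Productions for S:
  S → A e A: FIRST = { '+', 'x' }
  S → + -: FIRST = { '+' }
  S → x D: FIRST = { 'x' }
Productions for A:
  A → S: FIRST = { '+', 'x' }
  A → + A S: FIRST = { '+' }
  A → S x id: FIRST = { '+', 'x' }
D has only one production, so no FIRST/FIRST conflict is possible there.

Conflict for S: S → A e A and S → + -
  Overlap: { '+' }
Conflict for S: S → A e A and S → x D
  Overlap: { 'x' }
Conflict for A: A → S and A → + A S
  Overlap: { '+' }
Conflict for A: A → S and A → S x id
  Overlap: { '+', 'x' }
Conflict for A: A → + A S and A → S x id
  Overlap: { '+' }

Answer: Yes. S → A e A / S → '+' '-' on { '+' }; S → A e A / S → x D on { 'x' }; A → S / A → '+' A S on { '+' }; A → S / A → S x id on { '+', 'x' }; A → '+' A S / A → S x id on { '+' }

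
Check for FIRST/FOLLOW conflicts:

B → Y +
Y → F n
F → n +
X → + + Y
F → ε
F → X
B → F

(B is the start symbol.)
Yes. F → n '+' with FOLLOW(F) on { 'n' }

A FIRST/FOLLOW conflict occurs when a non-terminal N has a nullable alternative N → β (β ⇒* ε) and another alternative N → α with FIRST(α) ∩ FOLLOW(N) ≠ ∅: on such a lookahead the parser cannot decide between expanding α and letting N vanish via β.

Nullable non-terminals: B, F.
FIRST sets used below: FIRST(Y) = { '+', 'n' }, FIRST(F) = { '+', 'n', ε }, FIRST(X) = { '+' }

B: nullable alternative(s) B → F; FOLLOW(B) = { $ }
  B → Y +: FIRST \ {ε} = { '+', 'n' } — disjoint from FOLLOW(B)
  B → F: FIRST \ {ε} = { '+', 'n' } — this is the only nullable alternative, skip

F: nullable alternative(s) F → ε; FOLLOW(F) = { $, 'n' }
  F → n +: FIRST \ {ε} = { 'n' } — overlaps FOLLOW(F) on { 'n' }: CONFLICT
  F → ε: FIRST \ {ε} = { } — this is the only nullable alternative, skip
  F → X: FIRST \ {ε} = { '+' } — disjoint from FOLLOW(F)

X, Y have no nullable alternative, so no FIRST/FOLLOW check is needed there.

So the grammar has 1 FIRST/FOLLOW conflict (marked CONFLICT above).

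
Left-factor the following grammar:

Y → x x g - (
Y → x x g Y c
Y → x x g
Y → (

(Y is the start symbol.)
Y → x x g Y'
Y' → - (
Y' → Y c
Y' → ε
Y → (

Left-factoring transforms A → αβ₁ | αβ₂ into A → αA' and A' → β₁ | β₂
(α is the longest common prefix among the alternatives). Repeat until
no nonterminal has two alternatives with a common prefix.

Round 1: Y has alternatives sharing prefix 'x x g'. Introduce Y': Y → x x g Y'
  Add: Y' → - (
  Add: Y' → Y c
  Add: Y' → ε

No remaining common prefixes — done.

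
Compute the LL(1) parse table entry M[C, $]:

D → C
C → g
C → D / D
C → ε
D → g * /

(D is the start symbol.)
C → ε

To find M[C, $], we find productions for C where $ is in the predict set (PREDICT(N → α) = (FIRST(α) \ {ε}) ∪ (FOLLOW(N) if α ⇒* ε)).

Relevant sets:
  FIRST(D) = { '/', 'g', ε }
  FOLLOW(C) = { $, '/' }

C → g: PREDICT = { 'g' }
C → D / D: PREDICT = { '/', 'g' }
C → ε: PREDICT = { $, '/' }
  $ is in predict set, so this production goes in M[C, $]

M[C, $] = C → ε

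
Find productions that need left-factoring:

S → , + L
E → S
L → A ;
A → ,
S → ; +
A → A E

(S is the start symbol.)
No, left-factoring is not needed

Left-factoring is needed when two productions for the same non-terminal
share a common prefix on the right-hand side.

Productions for S:
  S → , + L
  S → ; +
Productions for A:
  A → ,
  A → A E

No common prefixes found.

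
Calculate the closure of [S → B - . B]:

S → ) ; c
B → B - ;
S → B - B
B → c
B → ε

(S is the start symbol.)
To compute CLOSURE, for each item [A → α.Bβ] where B is a non-terminal, add [B → .γ] for all productions B → γ; repeat for the newly added items until nothing changes.

Start with: [S → B - . B]
  [S → B - . B] has the dot before B: add [B → . B - ;], [B → . c], [B → .]
No further items can be added.

CLOSURE = { [B → . B - ;], [B → . c], [B → .], [S → B - . B] }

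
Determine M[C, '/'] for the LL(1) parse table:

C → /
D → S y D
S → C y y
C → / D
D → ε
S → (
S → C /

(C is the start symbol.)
C → /, C → / D

To find M[C, '/'], we find productions for C where '/' is in the predict set (PREDICT(N → α) = (FIRST(α) \ {ε}) ∪ (FOLLOW(N) if α ⇒* ε)).

C → /: PREDICT = { '/' }
  '/' is in predict set, so this production goes in M[C, '/']
C → / D: PREDICT = { '/' }
  '/' is in predict set, so this production goes in M[C, '/']

M[C, '/'] = C → /, C → / D  (a multiply-defined cell — the grammar is not LL(1))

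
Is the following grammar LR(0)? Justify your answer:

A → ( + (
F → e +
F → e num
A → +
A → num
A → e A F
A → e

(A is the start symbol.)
A grammar is LR(0) if no state in the canonical LR(0) collection has:
  - both a shift item (dot before a terminal) and a complete item (shift-reduce conflict), or
  - two or more complete items (reduce-reduce conflict; the accept item [A' → A .] counts as a complete item here).

Augment with A' → A and build the canonical LR(0) collection (I0 = CLOSURE({[A' → . A]}), then GOTO on every symbol after a dot until no new states appear). It has 13 states:
  I0: { [A → . ( + (], [A → . +], [A → . e A F], [A → . e], [A → . num], [A' → . A] }  — shift
  I1: { [A → ( . + (] }  — shift
  I2: { [A → + .] }  — reduce
  I3: { [A' → A .] }  — accept
  I4: { [A → . ( + (], [A → . +], [A → . e A F], [A → . e], [A → . num], [A → e . A F], [A → e .] }  — shift, reduce
  I5: { [A → num .] }  — reduce
  I6: { [A → e A . F], [F → . e +], [F → . e num] }  — shift
  I7: { [A → e A F .] }  — reduce
  I8: { [F → e . +], [F → e . num] }  — shift
  I9: { [F → e + .] }  — reduce
  I10: { [F → e num .] }  — reduce
  I11: { [A → ( + . (] }  — shift
  I12: { [A → ( + ( .] }  — reduce

Conflict in state I4:
  Shift-reduce conflict between [A → e .] and [A → . ( + (]
So the grammar is NOT LR(0).

Answer: No. Shift-reduce conflict between [A → e .] and [A → . ( + (]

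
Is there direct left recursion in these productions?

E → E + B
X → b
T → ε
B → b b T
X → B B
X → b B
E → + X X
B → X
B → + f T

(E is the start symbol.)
Yes, E is left-recursive

Direct left recursion occurs when N → N α for some non-terminal N (the right-hand side begins with the left-hand side itself).

E → E + B: LEFT RECURSIVE (starts with E)
X → b: starts with b
T → ε: starts with ε
B → b b T: starts with b
X → B B: starts with B
X → b B: starts with b
E → + X X: starts with '+'
B → X: starts with X
B → + f T: starts with '+'

The grammar has direct left recursion on: E.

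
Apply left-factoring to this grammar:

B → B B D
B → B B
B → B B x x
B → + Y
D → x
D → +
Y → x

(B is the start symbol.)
Left-factoring transforms A → αβ₁ | αβ₂ into A → αA' and A' → β₁ | β₂
(α is the longest common prefix among the alternatives). Repeat until
no nonterminal has two alternatives with a common prefix.

Round 1: B has alternatives sharing prefix 'B B'. Introduce B': B → B B B'
  Add: B' → D
  Add: B' → ε
  Add: B' → x x

No remaining common prefixes — done.

Resulting grammar:
B → B B B'
B' → D
B' → ε
B' → x x
B → + Y
D → x
D → +
Y → x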